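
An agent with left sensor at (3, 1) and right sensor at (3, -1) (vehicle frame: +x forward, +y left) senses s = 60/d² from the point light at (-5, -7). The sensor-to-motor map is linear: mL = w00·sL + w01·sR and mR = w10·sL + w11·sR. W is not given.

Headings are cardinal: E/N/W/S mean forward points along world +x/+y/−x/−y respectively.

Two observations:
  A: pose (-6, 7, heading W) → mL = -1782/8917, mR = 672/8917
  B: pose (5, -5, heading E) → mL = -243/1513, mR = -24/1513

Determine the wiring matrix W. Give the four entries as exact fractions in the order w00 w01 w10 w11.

-1 1/2 1 -1

obs A: pose=(-6,7,W) → sL=12/37, sR=60/241, mL=-1782/8917, mR=672/8917
obs B: pose=(5,-5,E) → sL=30/89, sR=6/17, mL=-243/1513, mR=-24/1513
sensor matrix S = [[12/37, 60/241], [30/89, 6/17]]; det S = 412128/13491421
solve [mL_A; mL_B] = S·[w00; w01] and [mR_A; mR_B] = S·[w10; w11]:
  w00 = -1, w01 = 1/2, w10 = 1, w11 = -1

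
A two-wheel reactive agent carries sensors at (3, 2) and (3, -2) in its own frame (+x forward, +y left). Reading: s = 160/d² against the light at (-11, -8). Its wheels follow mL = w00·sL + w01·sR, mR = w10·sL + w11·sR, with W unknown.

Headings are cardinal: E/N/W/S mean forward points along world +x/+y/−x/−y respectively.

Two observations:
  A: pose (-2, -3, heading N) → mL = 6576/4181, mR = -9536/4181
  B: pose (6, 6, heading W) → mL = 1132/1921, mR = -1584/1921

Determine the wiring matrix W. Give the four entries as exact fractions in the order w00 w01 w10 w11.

1/2 1 -1 -1

obs A: pose=(-2,-3,N) → sL=160/113, sR=32/37, mL=6576/4181, mR=-9536/4181
obs B: pose=(6,6,W) → sL=8/17, sR=40/113, mL=1132/1921, mR=-1584/1921
sensor matrix S = [[160/113, 32/37], [8/17, 40/113]]; det S = 756736/8031701
solve [mL_A; mL_B] = S·[w00; w01] and [mR_A; mR_B] = S·[w10; w11]:
  w00 = 1/2, w01 = 1, w10 = -1, w11 = -1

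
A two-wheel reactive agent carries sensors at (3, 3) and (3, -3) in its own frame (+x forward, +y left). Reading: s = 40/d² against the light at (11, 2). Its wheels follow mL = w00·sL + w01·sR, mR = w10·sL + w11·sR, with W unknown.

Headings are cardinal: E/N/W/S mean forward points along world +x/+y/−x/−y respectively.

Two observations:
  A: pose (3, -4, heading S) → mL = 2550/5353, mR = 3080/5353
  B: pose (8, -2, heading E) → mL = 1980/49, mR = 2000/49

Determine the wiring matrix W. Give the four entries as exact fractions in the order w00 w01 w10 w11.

1 1/2 1 1

obs A: pose=(3,-4,S) → sL=20/53, sR=20/101, mL=2550/5353, mR=3080/5353
obs B: pose=(8,-2,E) → sL=40, sR=40/49, mL=1980/49, mR=2000/49
sensor matrix S = [[20/53, 20/101], [40, 40/49]]; det S = -1996800/262297
solve [mL_A; mL_B] = S·[w00; w01] and [mR_A; mR_B] = S·[w10; w11]:
  w00 = 1, w01 = 1/2, w10 = 1, w11 = 1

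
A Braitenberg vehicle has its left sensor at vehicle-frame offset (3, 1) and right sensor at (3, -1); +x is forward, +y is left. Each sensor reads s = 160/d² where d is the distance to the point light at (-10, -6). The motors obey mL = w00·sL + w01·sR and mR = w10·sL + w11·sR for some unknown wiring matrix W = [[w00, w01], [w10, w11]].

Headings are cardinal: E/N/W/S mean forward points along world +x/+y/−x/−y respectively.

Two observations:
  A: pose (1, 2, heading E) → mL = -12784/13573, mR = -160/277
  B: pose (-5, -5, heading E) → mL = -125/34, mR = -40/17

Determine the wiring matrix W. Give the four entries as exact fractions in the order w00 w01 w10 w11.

obs A: pose=(1,2,E) → sL=160/277, sR=32/49, mL=-12784/13573, mR=-160/277
obs B: pose=(-5,-5,E) → sL=40/17, sR=5/2, mL=-125/34, mR=-40/17
sensor matrix S = [[160/277, 32/49], [40/17, 5/2]]; det S = -21360/230741
solve [mL_A; mL_B] = S·[w00; w01] and [mR_A; mR_B] = S·[w10; w11]:
  w00 = -1/2, w01 = -1, w10 = -1, w11 = 0

-1/2 -1 -1 0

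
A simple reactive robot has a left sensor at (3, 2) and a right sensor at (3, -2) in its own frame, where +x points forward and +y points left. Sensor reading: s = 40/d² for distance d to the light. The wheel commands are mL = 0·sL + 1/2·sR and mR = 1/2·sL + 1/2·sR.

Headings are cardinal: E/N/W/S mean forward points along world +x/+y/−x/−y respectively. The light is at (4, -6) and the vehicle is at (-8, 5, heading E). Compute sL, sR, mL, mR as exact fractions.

4/25 20/81 10/81 412/2025

left sensor world pos  = (-5, 7); dL² = 250
right sensor world pos = (-5, 3); dR² = 162
sL = 40/250 = 4/25
sR = 40/162 = 20/81
mL = 0·sL + 1/2·sR = 10/81
mR = 1/2·sL + 1/2·sR = 412/2025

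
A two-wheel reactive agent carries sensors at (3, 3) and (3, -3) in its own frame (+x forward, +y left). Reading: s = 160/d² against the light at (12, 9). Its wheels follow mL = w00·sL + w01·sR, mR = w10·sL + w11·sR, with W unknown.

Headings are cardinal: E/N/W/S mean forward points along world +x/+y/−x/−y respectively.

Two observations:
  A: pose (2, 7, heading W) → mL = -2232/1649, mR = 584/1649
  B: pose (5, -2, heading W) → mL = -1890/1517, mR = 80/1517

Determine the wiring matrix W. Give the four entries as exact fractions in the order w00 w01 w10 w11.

obs A: pose=(2,7,W) → sL=80/97, sR=16/17, mL=-2232/1649, mR=584/1649
obs B: pose=(5,-2,W) → sL=20/37, sR=40/41, mL=-1890/1517, mR=80/1517
sensor matrix S = [[80/97, 16/17], [20/37, 40/41]]; det S = 740160/2501533
solve [mL_A; mL_B] = S·[w00; w01] and [mR_A; mR_B] = S·[w10; w11]:
  w00 = -1/2, w01 = -1, w10 = 1, w11 = -1/2

-1/2 -1 1 -1/2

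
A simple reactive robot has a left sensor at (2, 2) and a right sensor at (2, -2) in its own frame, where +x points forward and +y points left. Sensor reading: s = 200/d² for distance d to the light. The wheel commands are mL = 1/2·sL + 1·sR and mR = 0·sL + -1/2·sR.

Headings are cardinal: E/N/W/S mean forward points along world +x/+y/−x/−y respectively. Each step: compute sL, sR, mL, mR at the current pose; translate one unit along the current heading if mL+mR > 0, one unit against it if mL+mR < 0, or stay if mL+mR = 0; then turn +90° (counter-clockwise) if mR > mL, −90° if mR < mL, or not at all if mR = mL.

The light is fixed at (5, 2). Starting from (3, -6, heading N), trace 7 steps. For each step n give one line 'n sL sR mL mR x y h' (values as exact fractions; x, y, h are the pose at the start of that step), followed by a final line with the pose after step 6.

0 50/13 50/9 875/117 -25/9 3 -6 N
1 8 200/81 524/81 -100/81 3 -5 E
2 100/41 20/9 1270/369 -10/9 4 -5 S
3 200/109 40/9 5260/981 -20/9 4 -6 W
4 50/13 50/9 875/117 -25/9 3 -6 N
5 8 200/81 524/81 -100/81 3 -5 E
6 100/41 20/9 1270/369 -10/9 4 -5 S
final 4 -6 W

n=0: pose=(3,-6,N); sL=50/13, sR=50/9; mL=875/117, mR=-25/9; mL+mR=550/117 → advance +1; mR−mL=-400/39 → turn -1·90°
n=1: pose=(3,-5,E); sL=8, sR=200/81; mL=524/81, mR=-100/81; mL+mR=424/81 → advance +1; mR−mL=-208/27 → turn -1·90°
n=2: pose=(4,-5,S); sL=100/41, sR=20/9; mL=1270/369, mR=-10/9; mL+mR=860/369 → advance +1; mR−mL=-560/123 → turn -1·90°
n=3: pose=(4,-6,W); sL=200/109, sR=40/9; mL=5260/981, mR=-20/9; mL+mR=3080/981 → advance +1; mR−mL=-2480/327 → turn -1·90°
n=4: pose=(3,-6,N); sL=50/13, sR=50/9; mL=875/117, mR=-25/9; mL+mR=550/117 → advance +1; mR−mL=-400/39 → turn -1·90°
n=5: pose=(3,-5,E); sL=8, sR=200/81; mL=524/81, mR=-100/81; mL+mR=424/81 → advance +1; mR−mL=-208/27 → turn -1·90°
n=6: pose=(4,-5,S); sL=100/41, sR=20/9; mL=1270/369, mR=-10/9; mL+mR=860/369 → advance +1; mR−mL=-560/123 → turn -1·90°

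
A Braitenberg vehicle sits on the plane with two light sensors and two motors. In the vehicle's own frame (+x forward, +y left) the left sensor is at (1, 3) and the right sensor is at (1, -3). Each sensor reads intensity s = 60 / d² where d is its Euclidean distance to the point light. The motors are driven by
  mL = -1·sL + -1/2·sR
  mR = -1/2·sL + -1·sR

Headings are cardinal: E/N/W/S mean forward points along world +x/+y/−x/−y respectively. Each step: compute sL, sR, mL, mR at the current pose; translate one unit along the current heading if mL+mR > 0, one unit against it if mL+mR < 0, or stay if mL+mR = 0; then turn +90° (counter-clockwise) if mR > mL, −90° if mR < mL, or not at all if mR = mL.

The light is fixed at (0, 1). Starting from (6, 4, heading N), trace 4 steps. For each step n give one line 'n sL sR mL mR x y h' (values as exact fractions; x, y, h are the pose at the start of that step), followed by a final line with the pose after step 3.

0 12/5 60/97 -1314/485 -882/485 6 4 N
1 30/13 6/5 -189/65 -153/65 6 3 W
2 60/101 60/17 -4050/1717 -6570/1717 7 3 S
3 5/3 5/6 -25/12 -5/3 7 4 W
final 8 4 S

n=0: pose=(6,4,N); sL=12/5, sR=60/97; mL=-1314/485, mR=-882/485; mL+mR=-2196/485 → advance -1; mR−mL=432/485 → turn +1·90°
n=1: pose=(6,3,W); sL=30/13, sR=6/5; mL=-189/65, mR=-153/65; mL+mR=-342/65 → advance -1; mR−mL=36/65 → turn +1·90°
n=2: pose=(7,3,S); sL=60/101, sR=60/17; mL=-4050/1717, mR=-6570/1717; mL+mR=-10620/1717 → advance -1; mR−mL=-2520/1717 → turn -1·90°
n=3: pose=(7,4,W); sL=5/3, sR=5/6; mL=-25/12, mR=-5/3; mL+mR=-15/4 → advance -1; mR−mL=5/12 → turn +1·90°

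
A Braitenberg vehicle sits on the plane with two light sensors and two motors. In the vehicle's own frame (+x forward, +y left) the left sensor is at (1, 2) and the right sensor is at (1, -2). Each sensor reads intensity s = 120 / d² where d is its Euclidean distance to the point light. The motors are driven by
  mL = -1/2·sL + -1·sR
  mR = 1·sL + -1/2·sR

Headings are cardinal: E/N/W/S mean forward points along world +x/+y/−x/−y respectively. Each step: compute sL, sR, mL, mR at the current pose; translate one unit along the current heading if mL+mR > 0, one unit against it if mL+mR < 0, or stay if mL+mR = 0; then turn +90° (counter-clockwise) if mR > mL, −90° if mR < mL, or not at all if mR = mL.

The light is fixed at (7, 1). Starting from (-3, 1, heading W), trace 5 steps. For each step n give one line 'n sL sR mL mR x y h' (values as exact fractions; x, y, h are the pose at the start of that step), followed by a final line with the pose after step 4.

0 24/25 24/25 -36/25 12/25 -3 1 W
1 12/5 60/61 -666/305 582/305 -2 1 S
2 120/73 24/13 -2532/949 684/949 -2 2 E
3 30/37 30/17 -1365/629 -45/629 -3 2 N
4 24/25 24/25 -36/25 12/25 -3 1 W
final -2 1 S

n=0: pose=(-3,1,W); sL=24/25, sR=24/25; mL=-36/25, mR=12/25; mL+mR=-24/25 → advance -1; mR−mL=48/25 → turn +1·90°
n=1: pose=(-2,1,S); sL=12/5, sR=60/61; mL=-666/305, mR=582/305; mL+mR=-84/305 → advance -1; mR−mL=1248/305 → turn +1·90°
n=2: pose=(-2,2,E); sL=120/73, sR=24/13; mL=-2532/949, mR=684/949; mL+mR=-1848/949 → advance -1; mR−mL=3216/949 → turn +1·90°
n=3: pose=(-3,2,N); sL=30/37, sR=30/17; mL=-1365/629, mR=-45/629; mL+mR=-1410/629 → advance -1; mR−mL=1320/629 → turn +1·90°
n=4: pose=(-3,1,W); sL=24/25, sR=24/25; mL=-36/25, mR=12/25; mL+mR=-24/25 → advance -1; mR−mL=48/25 → turn +1·90°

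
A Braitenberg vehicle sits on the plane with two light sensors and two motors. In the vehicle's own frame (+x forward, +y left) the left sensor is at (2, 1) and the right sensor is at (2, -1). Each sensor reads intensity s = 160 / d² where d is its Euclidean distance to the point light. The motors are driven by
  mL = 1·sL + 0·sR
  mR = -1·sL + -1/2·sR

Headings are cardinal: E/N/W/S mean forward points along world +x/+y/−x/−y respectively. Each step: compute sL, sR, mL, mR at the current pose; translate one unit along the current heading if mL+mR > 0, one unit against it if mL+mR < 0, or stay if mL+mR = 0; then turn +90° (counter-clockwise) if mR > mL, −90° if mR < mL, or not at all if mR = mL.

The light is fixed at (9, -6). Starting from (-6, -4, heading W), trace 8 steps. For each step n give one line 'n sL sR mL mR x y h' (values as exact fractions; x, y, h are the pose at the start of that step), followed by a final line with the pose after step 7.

n=0: pose=(-6,-4,W); sL=16/29, sR=80/149; mL=16/29, mR=-3544/4321; mL+mR=-40/149 → advance -1; mR−mL=-5928/4321 → turn -1·90°
n=1: pose=(-5,-4,N); sL=160/241, sR=32/37; mL=160/241, mR=-9776/8917; mL+mR=-16/37 → advance -1; mR−mL=-15696/8917 → turn -1·90°
n=2: pose=(-5,-5,E); sL=40/37, sR=10/9; mL=40/37, mR=-545/333; mL+mR=-5/9 → advance -1; mR−mL=-905/333 → turn -1·90°
n=3: pose=(-6,-5,S); sL=160/197, sR=160/257; mL=160/197, mR=-56880/50629; mL+mR=-80/257 → advance -1; mR−mL=-98000/50629 → turn -1·90°
n=4: pose=(-6,-4,W); sL=16/29, sR=80/149; mL=16/29, mR=-3544/4321; mL+mR=-40/149 → advance -1; mR−mL=-5928/4321 → turn -1·90°
n=5: pose=(-5,-4,N); sL=160/241, sR=32/37; mL=160/241, mR=-9776/8917; mL+mR=-16/37 → advance -1; mR−mL=-15696/8917 → turn -1·90°
n=6: pose=(-5,-5,E); sL=40/37, sR=10/9; mL=40/37, mR=-545/333; mL+mR=-5/9 → advance -1; mR−mL=-905/333 → turn -1·90°
n=7: pose=(-6,-5,S); sL=160/197, sR=160/257; mL=160/197, mR=-56880/50629; mL+mR=-80/257 → advance -1; mR−mL=-98000/50629 → turn -1·90°

0 16/29 80/149 16/29 -3544/4321 -6 -4 W
1 160/241 32/37 160/241 -9776/8917 -5 -4 N
2 40/37 10/9 40/37 -545/333 -5 -5 E
3 160/197 160/257 160/197 -56880/50629 -6 -5 S
4 16/29 80/149 16/29 -3544/4321 -6 -4 W
5 160/241 32/37 160/241 -9776/8917 -5 -4 N
6 40/37 10/9 40/37 -545/333 -5 -5 E
7 160/197 160/257 160/197 -56880/50629 -6 -5 S
final -6 -4 W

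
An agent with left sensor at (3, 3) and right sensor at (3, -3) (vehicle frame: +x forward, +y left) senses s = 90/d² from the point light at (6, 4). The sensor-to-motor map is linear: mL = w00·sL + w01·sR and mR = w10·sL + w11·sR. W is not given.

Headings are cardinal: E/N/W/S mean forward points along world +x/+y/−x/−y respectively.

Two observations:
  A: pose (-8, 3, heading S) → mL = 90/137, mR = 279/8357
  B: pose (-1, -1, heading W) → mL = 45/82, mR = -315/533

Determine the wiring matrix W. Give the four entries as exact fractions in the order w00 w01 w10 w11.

obs A: pose=(-8,3,S) → sL=90/137, sR=18/61, mL=90/137, mR=279/8357
obs B: pose=(-1,-1,W) → sL=45/82, sR=45/52, mL=45/82, mR=-315/533
sensor matrix S = [[90/137, 18/61], [45/82, 45/52]]; det S = 3621915/8908562
solve [mL_A; mL_B] = S·[w00; w01] and [mR_A; mR_B] = S·[w10; w11]:
  w00 = 1, w01 = 0, w10 = 1/2, w11 = -1

1 0 1/2 -1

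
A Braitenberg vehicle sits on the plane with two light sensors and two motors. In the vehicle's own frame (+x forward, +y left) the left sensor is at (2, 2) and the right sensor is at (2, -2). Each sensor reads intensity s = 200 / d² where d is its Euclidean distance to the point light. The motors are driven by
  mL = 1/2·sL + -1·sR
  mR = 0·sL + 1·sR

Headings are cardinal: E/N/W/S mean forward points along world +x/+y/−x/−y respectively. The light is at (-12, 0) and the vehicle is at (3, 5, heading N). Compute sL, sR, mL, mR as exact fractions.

100/109 100/169 -2450/18421 100/169

left sensor world pos  = (1, 7); dL² = 218
right sensor world pos = (5, 7); dR² = 338
sL = 200/218 = 100/109
sR = 200/338 = 100/169
mL = 1/2·sL + -1·sR = -2450/18421
mR = 0·sL + 1·sR = 100/169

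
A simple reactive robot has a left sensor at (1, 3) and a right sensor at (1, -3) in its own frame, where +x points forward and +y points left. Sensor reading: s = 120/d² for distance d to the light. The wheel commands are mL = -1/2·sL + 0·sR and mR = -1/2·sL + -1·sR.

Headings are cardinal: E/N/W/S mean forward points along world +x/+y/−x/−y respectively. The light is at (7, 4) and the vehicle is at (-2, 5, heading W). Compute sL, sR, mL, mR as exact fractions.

15/13 30/29 -15/26 -1215/754

left sensor world pos  = (-3, 2); dL² = 104
right sensor world pos = (-3, 8); dR² = 116
sL = 120/104 = 15/13
sR = 120/116 = 30/29
mL = -1/2·sL + 0·sR = -15/26
mR = -1/2·sL + -1·sR = -1215/754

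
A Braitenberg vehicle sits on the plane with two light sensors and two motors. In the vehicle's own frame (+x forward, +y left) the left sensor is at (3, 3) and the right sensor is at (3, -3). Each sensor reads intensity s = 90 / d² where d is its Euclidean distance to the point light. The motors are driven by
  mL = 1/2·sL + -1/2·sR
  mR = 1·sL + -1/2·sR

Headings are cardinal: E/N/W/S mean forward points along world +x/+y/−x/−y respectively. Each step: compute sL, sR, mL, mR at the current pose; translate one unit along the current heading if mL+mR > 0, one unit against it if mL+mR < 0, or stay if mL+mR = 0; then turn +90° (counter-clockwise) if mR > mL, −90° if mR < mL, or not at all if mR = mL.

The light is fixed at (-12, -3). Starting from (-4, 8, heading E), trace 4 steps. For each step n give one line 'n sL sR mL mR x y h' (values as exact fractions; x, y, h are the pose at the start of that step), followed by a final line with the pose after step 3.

0 90/317 18/37 -1188/11729 477/11729 -4 8 E
1 45/106 45/148 945/15688 4275/15688 -5 8 N
2 90/97 90/241 6480/23377 17325/23377 -5 9 W
3 5/9 1 -2/9 1/18 -6 9 S
final -6 10 E

n=0: pose=(-4,8,E); sL=90/317, sR=18/37; mL=-1188/11729, mR=477/11729; mL+mR=-711/11729 → advance -1; mR−mL=45/317 → turn +1·90°
n=1: pose=(-5,8,N); sL=45/106, sR=45/148; mL=945/15688, mR=4275/15688; mL+mR=1305/3922 → advance +1; mR−mL=45/212 → turn +1·90°
n=2: pose=(-5,9,W); sL=90/97, sR=90/241; mL=6480/23377, mR=17325/23377; mL+mR=23805/23377 → advance +1; mR−mL=45/97 → turn +1·90°
n=3: pose=(-6,9,S); sL=5/9, sR=1; mL=-2/9, mR=1/18; mL+mR=-1/6 → advance -1; mR−mL=5/18 → turn +1·90°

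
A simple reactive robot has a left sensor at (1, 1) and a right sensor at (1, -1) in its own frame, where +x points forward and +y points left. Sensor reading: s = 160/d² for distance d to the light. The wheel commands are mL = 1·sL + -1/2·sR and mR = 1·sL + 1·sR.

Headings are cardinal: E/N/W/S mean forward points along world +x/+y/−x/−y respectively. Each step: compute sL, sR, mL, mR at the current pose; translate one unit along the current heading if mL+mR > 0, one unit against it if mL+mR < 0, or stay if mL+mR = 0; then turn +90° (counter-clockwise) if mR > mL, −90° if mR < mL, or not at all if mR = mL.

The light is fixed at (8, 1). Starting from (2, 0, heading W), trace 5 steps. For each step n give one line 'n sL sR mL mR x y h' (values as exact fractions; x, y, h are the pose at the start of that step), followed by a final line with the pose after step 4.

0 160/53 160/49 3600/2597 16320/2597 2 0 W
1 4 40/17 48/17 108/17 1 0 S
2 160/37 32/9 848/333 2624/333 1 -1 E
3 16/5 80/13 8/65 608/65 2 -1 N
4 160/53 160/49 3600/2597 16320/2597 2 0 W
final 1 0 S

n=0: pose=(2,0,W); sL=160/53, sR=160/49; mL=3600/2597, mR=16320/2597; mL+mR=19920/2597 → advance +1; mR−mL=240/49 → turn +1·90°
n=1: pose=(1,0,S); sL=4, sR=40/17; mL=48/17, mR=108/17; mL+mR=156/17 → advance +1; mR−mL=60/17 → turn +1·90°
n=2: pose=(1,-1,E); sL=160/37, sR=32/9; mL=848/333, mR=2624/333; mL+mR=3472/333 → advance +1; mR−mL=16/3 → turn +1·90°
n=3: pose=(2,-1,N); sL=16/5, sR=80/13; mL=8/65, mR=608/65; mL+mR=616/65 → advance +1; mR−mL=120/13 → turn +1·90°
n=4: pose=(2,0,W); sL=160/53, sR=160/49; mL=3600/2597, mR=16320/2597; mL+mR=19920/2597 → advance +1; mR−mL=240/49 → turn +1·90°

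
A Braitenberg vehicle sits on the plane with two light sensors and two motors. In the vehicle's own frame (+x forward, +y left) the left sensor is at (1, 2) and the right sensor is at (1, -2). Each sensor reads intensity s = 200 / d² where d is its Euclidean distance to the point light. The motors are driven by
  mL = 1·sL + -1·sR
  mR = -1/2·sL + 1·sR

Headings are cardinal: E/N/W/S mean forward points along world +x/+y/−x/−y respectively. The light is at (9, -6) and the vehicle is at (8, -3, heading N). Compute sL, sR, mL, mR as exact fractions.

8 200/17 -64/17 132/17

left sensor world pos  = (6, -2); dL² = 25
right sensor world pos = (10, -2); dR² = 17
sL = 200/25 = 8
sR = 200/17 = 200/17
mL = 1·sL + -1·sR = -64/17
mR = -1/2·sL + 1·sR = 132/17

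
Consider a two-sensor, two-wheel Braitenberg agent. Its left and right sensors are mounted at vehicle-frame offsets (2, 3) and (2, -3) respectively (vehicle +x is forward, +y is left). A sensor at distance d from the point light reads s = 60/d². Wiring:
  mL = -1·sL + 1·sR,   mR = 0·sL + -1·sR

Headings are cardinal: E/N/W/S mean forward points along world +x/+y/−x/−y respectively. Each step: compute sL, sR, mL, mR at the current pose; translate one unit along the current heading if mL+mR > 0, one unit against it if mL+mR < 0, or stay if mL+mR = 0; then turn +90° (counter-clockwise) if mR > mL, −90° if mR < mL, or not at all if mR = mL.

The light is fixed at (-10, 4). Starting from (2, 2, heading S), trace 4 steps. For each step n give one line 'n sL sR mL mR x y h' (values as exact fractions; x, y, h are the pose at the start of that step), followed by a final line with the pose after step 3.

0 60/241 60/97 8640/23377 -60/97 2 2 S
1 15/29 15/26 45/754 -15/26 2 3 W
2 60/101 60/257 -9360/25957 -60/257 3 3 N
3 30/73 30/61 360/4453 -30/61 3 2 W
final 4 2 N

n=0: pose=(2,2,S); sL=60/241, sR=60/97; mL=8640/23377, mR=-60/97; mL+mR=-60/241 → advance -1; mR−mL=-23100/23377 → turn -1·90°
n=1: pose=(2,3,W); sL=15/29, sR=15/26; mL=45/754, mR=-15/26; mL+mR=-15/29 → advance -1; mR−mL=-240/377 → turn -1·90°
n=2: pose=(3,3,N); sL=60/101, sR=60/257; mL=-9360/25957, mR=-60/257; mL+mR=-60/101 → advance -1; mR−mL=3300/25957 → turn +1·90°
n=3: pose=(3,2,W); sL=30/73, sR=30/61; mL=360/4453, mR=-30/61; mL+mR=-30/73 → advance -1; mR−mL=-2550/4453 → turn -1·90°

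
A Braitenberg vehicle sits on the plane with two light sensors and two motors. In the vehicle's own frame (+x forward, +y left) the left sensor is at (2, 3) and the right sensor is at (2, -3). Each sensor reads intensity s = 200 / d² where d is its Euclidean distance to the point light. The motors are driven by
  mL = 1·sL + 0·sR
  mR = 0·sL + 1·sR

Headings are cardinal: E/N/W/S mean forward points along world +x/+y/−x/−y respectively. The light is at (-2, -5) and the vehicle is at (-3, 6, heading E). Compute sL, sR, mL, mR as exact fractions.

left sensor world pos  = (-1, 9); dL² = 197
right sensor world pos = (-1, 3); dR² = 65
sL = 200/197 = 200/197
sR = 200/65 = 40/13
mL = 1·sL + 0·sR = 200/197
mR = 0·sL + 1·sR = 40/13

200/197 40/13 200/197 40/13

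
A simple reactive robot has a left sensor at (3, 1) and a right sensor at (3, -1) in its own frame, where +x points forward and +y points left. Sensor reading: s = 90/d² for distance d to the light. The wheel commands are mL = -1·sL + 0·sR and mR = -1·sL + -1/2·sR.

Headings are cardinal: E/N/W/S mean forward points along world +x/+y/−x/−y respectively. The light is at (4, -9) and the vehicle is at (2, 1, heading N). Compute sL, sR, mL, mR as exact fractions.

45/89 9/17 -45/89 -2331/3026

left sensor world pos  = (1, 4); dL² = 178
right sensor world pos = (3, 4); dR² = 170
sL = 90/178 = 45/89
sR = 90/170 = 9/17
mL = -1·sL + 0·sR = -45/89
mR = -1·sL + -1/2·sR = -2331/3026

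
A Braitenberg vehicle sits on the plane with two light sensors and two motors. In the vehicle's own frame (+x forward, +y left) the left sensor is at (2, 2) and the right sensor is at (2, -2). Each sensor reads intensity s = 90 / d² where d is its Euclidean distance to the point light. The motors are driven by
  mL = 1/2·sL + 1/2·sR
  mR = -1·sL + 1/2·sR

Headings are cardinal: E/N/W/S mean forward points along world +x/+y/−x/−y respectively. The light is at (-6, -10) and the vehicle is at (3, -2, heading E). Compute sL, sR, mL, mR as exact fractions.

left sensor world pos  = (5, 0); dL² = 221
right sensor world pos = (5, -4); dR² = 157
sL = 90/221 = 90/221
sR = 90/157 = 90/157
mL = 1/2·sL + 1/2·sR = 17010/34697
mR = -1·sL + 1/2·sR = -4185/34697

90/221 90/157 17010/34697 -4185/34697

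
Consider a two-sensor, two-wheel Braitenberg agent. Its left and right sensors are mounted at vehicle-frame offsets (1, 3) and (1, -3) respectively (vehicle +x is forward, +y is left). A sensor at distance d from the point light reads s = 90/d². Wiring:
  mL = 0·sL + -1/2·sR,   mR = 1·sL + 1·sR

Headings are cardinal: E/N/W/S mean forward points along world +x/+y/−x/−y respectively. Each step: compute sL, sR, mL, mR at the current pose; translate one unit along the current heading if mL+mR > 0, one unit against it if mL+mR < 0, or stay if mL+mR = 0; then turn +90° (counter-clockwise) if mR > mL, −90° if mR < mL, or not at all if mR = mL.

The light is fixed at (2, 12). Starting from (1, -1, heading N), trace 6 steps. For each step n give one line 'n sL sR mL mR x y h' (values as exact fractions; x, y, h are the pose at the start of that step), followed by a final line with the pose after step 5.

n=0: pose=(1,-1,N); sL=9/16, sR=45/74; mL=-45/148, mR=693/592; mL+mR=513/592 → advance +1; mR−mL=873/592 → turn +1·90°
n=1: pose=(1,0,W); sL=90/229, sR=18/17; mL=-9/17, mR=5652/3893; mL+mR=3591/3893 → advance +1; mR−mL=7713/3893 → turn +1·90°
n=2: pose=(0,0,S); sL=9/17, sR=45/97; mL=-45/194, mR=1638/1649; mL+mR=2511/3298 → advance +1; mR−mL=4041/3298 → turn +1·90°
n=3: pose=(0,-1,E); sL=90/101, sR=90/257; mL=-45/257, mR=32220/25957; mL+mR=27675/25957 → advance +1; mR−mL=36765/25957 → turn +1·90°
n=4: pose=(1,-1,N); sL=9/16, sR=45/74; mL=-45/148, mR=693/592; mL+mR=513/592 → advance +1; mR−mL=873/592 → turn +1·90°
n=5: pose=(1,0,W); sL=90/229, sR=18/17; mL=-9/17, mR=5652/3893; mL+mR=3591/3893 → advance +1; mR−mL=7713/3893 → turn +1·90°

0 9/16 45/74 -45/148 693/592 1 -1 N
1 90/229 18/17 -9/17 5652/3893 1 0 W
2 9/17 45/97 -45/194 1638/1649 0 0 S
3 90/101 90/257 -45/257 32220/25957 0 -1 E
4 9/16 45/74 -45/148 693/592 1 -1 N
5 90/229 18/17 -9/17 5652/3893 1 0 W
final 0 0 S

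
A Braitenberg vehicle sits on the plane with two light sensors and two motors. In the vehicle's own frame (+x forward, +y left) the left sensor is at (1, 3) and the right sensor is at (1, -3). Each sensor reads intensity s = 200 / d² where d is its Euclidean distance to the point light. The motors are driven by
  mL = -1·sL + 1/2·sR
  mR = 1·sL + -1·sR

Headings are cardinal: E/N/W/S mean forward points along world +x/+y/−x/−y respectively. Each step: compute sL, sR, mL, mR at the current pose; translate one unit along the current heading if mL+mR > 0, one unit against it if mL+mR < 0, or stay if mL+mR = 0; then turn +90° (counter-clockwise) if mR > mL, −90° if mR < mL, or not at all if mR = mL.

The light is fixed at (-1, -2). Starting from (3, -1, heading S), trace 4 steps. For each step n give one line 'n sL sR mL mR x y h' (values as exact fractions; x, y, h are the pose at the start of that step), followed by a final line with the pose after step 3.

n=0: pose=(3,-1,S); sL=200/49, sR=200; mL=4700/49, mR=-9600/49; mL+mR=-100 → advance -1; mR−mL=-14300/49 → turn -1·90°
n=1: pose=(3,0,W); sL=20, sR=100/17; mL=-290/17, mR=240/17; mL+mR=-50/17 → advance -1; mR−mL=530/17 → turn +1·90°
n=2: pose=(4,0,S); sL=40/13, sR=40; mL=220/13, mR=-480/13; mL+mR=-20 → advance -1; mR−mL=-700/13 → turn -1·90°
n=3: pose=(4,1,W); sL=25/2, sR=50/13; mL=-275/26, mR=225/26; mL+mR=-25/13 → advance -1; mR−mL=250/13 → turn +1·90°

0 200/49 200 4700/49 -9600/49 3 -1 S
1 20 100/17 -290/17 240/17 3 0 W
2 40/13 40 220/13 -480/13 4 0 S
3 25/2 50/13 -275/26 225/26 4 1 W
final 5 1 S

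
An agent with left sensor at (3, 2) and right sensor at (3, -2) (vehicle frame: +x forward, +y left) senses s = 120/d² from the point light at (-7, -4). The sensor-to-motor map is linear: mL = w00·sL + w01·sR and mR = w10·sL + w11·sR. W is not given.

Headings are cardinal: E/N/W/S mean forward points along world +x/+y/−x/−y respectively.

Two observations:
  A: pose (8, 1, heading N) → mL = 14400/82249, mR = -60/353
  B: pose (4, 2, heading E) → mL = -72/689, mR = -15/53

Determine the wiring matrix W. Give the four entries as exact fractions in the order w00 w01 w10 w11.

1 -1 0 -1/2

obs A: pose=(8,1,N) → sL=120/233, sR=120/353, mL=14400/82249, mR=-60/353
obs B: pose=(4,2,E) → sL=6/13, sR=30/53, mL=-72/689, mR=-15/53
sensor matrix S = [[120/233, 120/353], [6/13, 30/53]]; det S = 7629120/56669561
solve [mL_A; mL_B] = S·[w00; w01] and [mR_A; mR_B] = S·[w10; w11]:
  w00 = 1, w01 = -1, w10 = 0, w11 = -1/2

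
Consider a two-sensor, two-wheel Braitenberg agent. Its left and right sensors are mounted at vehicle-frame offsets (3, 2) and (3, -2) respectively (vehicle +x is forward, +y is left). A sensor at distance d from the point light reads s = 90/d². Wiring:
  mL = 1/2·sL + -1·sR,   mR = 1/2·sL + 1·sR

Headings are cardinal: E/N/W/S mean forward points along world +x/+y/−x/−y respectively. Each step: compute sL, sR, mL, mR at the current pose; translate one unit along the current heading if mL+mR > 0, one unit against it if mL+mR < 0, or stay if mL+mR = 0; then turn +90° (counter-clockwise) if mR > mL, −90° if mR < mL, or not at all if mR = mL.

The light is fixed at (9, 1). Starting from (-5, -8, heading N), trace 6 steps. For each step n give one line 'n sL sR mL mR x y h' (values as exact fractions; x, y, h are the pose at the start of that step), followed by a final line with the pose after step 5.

0 45/146 1/2 -101/292 191/292 -5 -8 N
1 90/389 18/65 -4077/25285 9927/25285 -5 -7 W
2 9/29 9/41 -153/2378 891/2378 -6 -7 S
3 90/193 18/53 -1089/10229 5859/10229 -6 -8 E
4 45/146 1/2 -101/292 191/292 -5 -8 N
5 90/389 18/65 -4077/25285 9927/25285 -5 -7 W
final -6 -7 S

n=0: pose=(-5,-8,N); sL=45/146, sR=1/2; mL=-101/292, mR=191/292; mL+mR=45/146 → advance +1; mR−mL=1 → turn +1·90°
n=1: pose=(-5,-7,W); sL=90/389, sR=18/65; mL=-4077/25285, mR=9927/25285; mL+mR=90/389 → advance +1; mR−mL=36/65 → turn +1·90°
n=2: pose=(-6,-7,S); sL=9/29, sR=9/41; mL=-153/2378, mR=891/2378; mL+mR=9/29 → advance +1; mR−mL=18/41 → turn +1·90°
n=3: pose=(-6,-8,E); sL=90/193, sR=18/53; mL=-1089/10229, mR=5859/10229; mL+mR=90/193 → advance +1; mR−mL=36/53 → turn +1·90°
n=4: pose=(-5,-8,N); sL=45/146, sR=1/2; mL=-101/292, mR=191/292; mL+mR=45/146 → advance +1; mR−mL=1 → turn +1·90°
n=5: pose=(-5,-7,W); sL=90/389, sR=18/65; mL=-4077/25285, mR=9927/25285; mL+mR=90/389 → advance +1; mR−mL=36/65 → turn +1·90°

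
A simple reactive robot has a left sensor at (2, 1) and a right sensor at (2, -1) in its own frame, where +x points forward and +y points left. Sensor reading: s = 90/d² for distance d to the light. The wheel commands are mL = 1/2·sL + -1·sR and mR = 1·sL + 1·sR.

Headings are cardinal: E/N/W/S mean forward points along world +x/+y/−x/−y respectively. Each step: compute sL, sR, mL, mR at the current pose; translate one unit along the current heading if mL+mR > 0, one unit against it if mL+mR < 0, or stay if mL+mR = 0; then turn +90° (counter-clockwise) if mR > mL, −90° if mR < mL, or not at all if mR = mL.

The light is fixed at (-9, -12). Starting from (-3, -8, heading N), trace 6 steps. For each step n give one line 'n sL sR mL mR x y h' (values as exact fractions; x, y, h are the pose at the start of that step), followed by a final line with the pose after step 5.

n=0: pose=(-3,-8,N); sL=90/61, sR=18/17; mL=-333/1037, mR=2628/1037; mL+mR=135/61 → advance +1; mR−mL=2961/1037 → turn +1·90°
n=1: pose=(-3,-7,W); sL=45/16, sR=45/26; mL=-135/416, mR=945/208; mL+mR=135/32 → advance +1; mR−mL=2025/416 → turn +1·90°
n=2: pose=(-4,-7,S); sL=2, sR=18/5; mL=-13/5, mR=28/5; mL+mR=3 → advance +1; mR−mL=41/5 → turn +1·90°
n=3: pose=(-4,-8,E); sL=45/37, sR=45/29; mL=-2025/2146, mR=2970/1073; mL+mR=135/74 → advance +1; mR−mL=7965/2146 → turn +1·90°
n=4: pose=(-3,-8,N); sL=90/61, sR=18/17; mL=-333/1037, mR=2628/1037; mL+mR=135/61 → advance +1; mR−mL=2961/1037 → turn +1·90°
n=5: pose=(-3,-7,W); sL=45/16, sR=45/26; mL=-135/416, mR=945/208; mL+mR=135/32 → advance +1; mR−mL=2025/416 → turn +1·90°

0 90/61 18/17 -333/1037 2628/1037 -3 -8 N
1 45/16 45/26 -135/416 945/208 -3 -7 W
2 2 18/5 -13/5 28/5 -4 -7 S
3 45/37 45/29 -2025/2146 2970/1073 -4 -8 E
4 90/61 18/17 -333/1037 2628/1037 -3 -8 N
5 45/16 45/26 -135/416 945/208 -3 -7 W
final -4 -7 S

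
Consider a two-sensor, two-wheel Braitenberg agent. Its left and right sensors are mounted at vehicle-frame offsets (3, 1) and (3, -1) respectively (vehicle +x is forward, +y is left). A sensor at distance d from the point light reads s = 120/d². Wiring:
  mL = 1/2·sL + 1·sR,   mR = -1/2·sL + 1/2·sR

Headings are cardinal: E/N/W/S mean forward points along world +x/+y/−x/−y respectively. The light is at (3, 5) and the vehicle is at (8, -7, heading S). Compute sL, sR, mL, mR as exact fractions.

left sensor world pos  = (9, -10); dL² = 261
right sensor world pos = (7, -10); dR² = 241
sL = 120/261 = 40/87
sR = 120/241 = 120/241
mL = 1/2·sL + 1·sR = 15260/20967
mR = -1/2·sL + 1/2·sR = 400/20967

40/87 120/241 15260/20967 400/20967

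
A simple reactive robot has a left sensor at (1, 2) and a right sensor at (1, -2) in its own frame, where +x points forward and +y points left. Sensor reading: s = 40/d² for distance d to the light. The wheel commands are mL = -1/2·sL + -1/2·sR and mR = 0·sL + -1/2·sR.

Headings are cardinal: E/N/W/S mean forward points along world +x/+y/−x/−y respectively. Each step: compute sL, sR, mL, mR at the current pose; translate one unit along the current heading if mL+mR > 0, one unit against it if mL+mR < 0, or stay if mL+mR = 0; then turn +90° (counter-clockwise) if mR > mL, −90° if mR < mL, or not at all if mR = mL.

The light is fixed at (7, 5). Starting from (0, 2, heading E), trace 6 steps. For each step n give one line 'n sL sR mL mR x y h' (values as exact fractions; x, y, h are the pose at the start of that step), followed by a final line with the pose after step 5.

n=0: pose=(0,2,E); sL=40/37, sR=40/61; mL=-1960/2257, mR=-20/61; mL+mR=-2700/2257 → advance -1; mR−mL=20/37 → turn +1·90°
n=1: pose=(-1,2,N); sL=5/13, sR=1; mL=-9/13, mR=-1/2; mL+mR=-31/26 → advance -1; mR−mL=5/26 → turn +1·90°
n=2: pose=(-1,1,W); sL=40/117, sR=8/17; mL=-808/1989, mR=-4/17; mL+mR=-1276/1989 → advance -1; mR−mL=20/117 → turn +1·90°
n=3: pose=(0,1,S); sL=4/5, sR=20/53; mL=-156/265, mR=-10/53; mL+mR=-206/265 → advance -1; mR−mL=2/5 → turn +1·90°
n=4: pose=(0,2,E); sL=40/37, sR=40/61; mL=-1960/2257, mR=-20/61; mL+mR=-2700/2257 → advance -1; mR−mL=20/37 → turn +1·90°
n=5: pose=(-1,2,N); sL=5/13, sR=1; mL=-9/13, mR=-1/2; mL+mR=-31/26 → advance -1; mR−mL=5/26 → turn +1·90°

0 40/37 40/61 -1960/2257 -20/61 0 2 E
1 5/13 1 -9/13 -1/2 -1 2 N
2 40/117 8/17 -808/1989 -4/17 -1 1 W
3 4/5 20/53 -156/265 -10/53 0 1 S
4 40/37 40/61 -1960/2257 -20/61 0 2 E
5 5/13 1 -9/13 -1/2 -1 2 N
final -1 1 W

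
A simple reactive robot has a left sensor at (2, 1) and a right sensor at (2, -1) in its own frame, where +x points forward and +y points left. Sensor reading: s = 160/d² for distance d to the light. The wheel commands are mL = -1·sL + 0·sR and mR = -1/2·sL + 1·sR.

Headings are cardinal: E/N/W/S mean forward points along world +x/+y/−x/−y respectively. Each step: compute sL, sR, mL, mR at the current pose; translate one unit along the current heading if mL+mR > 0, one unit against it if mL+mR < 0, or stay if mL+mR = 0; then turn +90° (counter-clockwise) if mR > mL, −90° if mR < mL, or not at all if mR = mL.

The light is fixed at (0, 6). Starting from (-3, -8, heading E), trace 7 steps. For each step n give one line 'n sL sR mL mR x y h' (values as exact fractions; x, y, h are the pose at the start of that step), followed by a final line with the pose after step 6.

0 16/17 80/113 -16/17 456/1921 -3 -8 E
1 160/169 160/153 -160/169 14800/25857 -4 -8 N
2 40/73 20/29 -40/73 880/2117 -4 -9 W
3 160/293 32/61 -160/293 4496/17873 -3 -9 S
4 16/17 80/113 -16/17 456/1921 -3 -8 E
5 160/169 160/153 -160/169 14800/25857 -4 -8 N
6 40/73 20/29 -40/73 880/2117 -4 -9 W
final -3 -9 S

n=0: pose=(-3,-8,E); sL=16/17, sR=80/113; mL=-16/17, mR=456/1921; mL+mR=-1352/1921 → advance -1; mR−mL=2264/1921 → turn +1·90°
n=1: pose=(-4,-8,N); sL=160/169, sR=160/153; mL=-160/169, mR=14800/25857; mL+mR=-9680/25857 → advance -1; mR−mL=39280/25857 → turn +1·90°
n=2: pose=(-4,-9,W); sL=40/73, sR=20/29; mL=-40/73, mR=880/2117; mL+mR=-280/2117 → advance -1; mR−mL=2040/2117 → turn +1·90°
n=3: pose=(-3,-9,S); sL=160/293, sR=32/61; mL=-160/293, mR=4496/17873; mL+mR=-5264/17873 → advance -1; mR−mL=14256/17873 → turn +1·90°
n=4: pose=(-3,-8,E); sL=16/17, sR=80/113; mL=-16/17, mR=456/1921; mL+mR=-1352/1921 → advance -1; mR−mL=2264/1921 → turn +1·90°
n=5: pose=(-4,-8,N); sL=160/169, sR=160/153; mL=-160/169, mR=14800/25857; mL+mR=-9680/25857 → advance -1; mR−mL=39280/25857 → turn +1·90°
n=6: pose=(-4,-9,W); sL=40/73, sR=20/29; mL=-40/73, mR=880/2117; mL+mR=-280/2117 → advance -1; mR−mL=2040/2117 → turn +1·90°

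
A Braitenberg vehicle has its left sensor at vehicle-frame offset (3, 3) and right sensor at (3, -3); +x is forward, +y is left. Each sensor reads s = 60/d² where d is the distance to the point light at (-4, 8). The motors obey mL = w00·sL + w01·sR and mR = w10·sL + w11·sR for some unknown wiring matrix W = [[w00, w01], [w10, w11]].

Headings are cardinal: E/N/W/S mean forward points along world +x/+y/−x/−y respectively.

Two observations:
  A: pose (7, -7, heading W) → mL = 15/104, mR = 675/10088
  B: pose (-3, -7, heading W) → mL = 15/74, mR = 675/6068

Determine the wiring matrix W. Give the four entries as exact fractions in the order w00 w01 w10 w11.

0 1/2 -1/2 1/2

obs A: pose=(7,-7,W) → sL=15/97, sR=15/52, mL=15/104, mR=675/10088
obs B: pose=(-3,-7,W) → sL=15/82, sR=15/37, mL=15/74, mR=675/6068
sensor matrix S = [[15/97, 15/52], [15/82, 15/37]]; det S = 151875/15303496
solve [mL_A; mL_B] = S·[w00; w01] and [mR_A; mR_B] = S·[w10; w11]:
  w00 = 0, w01 = 1/2, w10 = -1/2, w11 = 1/2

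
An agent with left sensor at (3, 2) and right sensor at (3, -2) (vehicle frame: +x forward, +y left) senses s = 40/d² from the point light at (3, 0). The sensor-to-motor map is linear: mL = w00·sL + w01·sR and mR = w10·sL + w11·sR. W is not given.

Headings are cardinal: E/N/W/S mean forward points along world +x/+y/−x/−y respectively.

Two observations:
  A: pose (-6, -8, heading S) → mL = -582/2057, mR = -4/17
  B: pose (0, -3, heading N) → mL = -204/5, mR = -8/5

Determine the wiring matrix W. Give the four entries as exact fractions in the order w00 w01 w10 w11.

obs A: pose=(-6,-8,S) → sL=4/17, sR=20/121, mL=-582/2057, mR=-4/17
obs B: pose=(0,-3,N) → sL=8/5, sR=40, mL=-204/5, mR=-8/5
sensor matrix S = [[4/17, 20/121], [8/5, 40]]; det S = 18816/2057
solve [mL_A; mL_B] = S·[w00; w01] and [mR_A; mR_B] = S·[w10; w11]:
  w00 = -1/2, w01 = -1, w10 = -1, w11 = 0

-1/2 -1 -1 0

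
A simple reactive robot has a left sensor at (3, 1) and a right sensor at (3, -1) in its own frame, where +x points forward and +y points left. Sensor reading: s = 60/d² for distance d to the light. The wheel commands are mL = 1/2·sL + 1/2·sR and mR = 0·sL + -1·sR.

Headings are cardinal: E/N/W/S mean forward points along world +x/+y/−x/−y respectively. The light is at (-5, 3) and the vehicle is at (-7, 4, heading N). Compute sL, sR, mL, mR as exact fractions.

left sensor world pos  = (-8, 7); dL² = 25
right sensor world pos = (-6, 7); dR² = 17
sL = 60/25 = 12/5
sR = 60/17 = 60/17
mL = 1/2·sL + 1/2·sR = 252/85
mR = 0·sL + -1·sR = -60/17

12/5 60/17 252/85 -60/17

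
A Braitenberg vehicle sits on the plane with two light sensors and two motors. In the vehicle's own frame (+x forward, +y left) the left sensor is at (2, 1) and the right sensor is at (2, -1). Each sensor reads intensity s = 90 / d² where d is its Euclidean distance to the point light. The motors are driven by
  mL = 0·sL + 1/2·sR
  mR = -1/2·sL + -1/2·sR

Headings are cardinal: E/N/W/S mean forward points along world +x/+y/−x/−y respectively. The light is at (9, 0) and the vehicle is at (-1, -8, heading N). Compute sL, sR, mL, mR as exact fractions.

90/157 10/13 5/13 -1370/2041

left sensor world pos  = (-2, -6); dL² = 157
right sensor world pos = (0, -6); dR² = 117
sL = 90/157 = 90/157
sR = 90/117 = 10/13
mL = 0·sL + 1/2·sR = 5/13
mR = -1/2·sL + -1/2·sR = -1370/2041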